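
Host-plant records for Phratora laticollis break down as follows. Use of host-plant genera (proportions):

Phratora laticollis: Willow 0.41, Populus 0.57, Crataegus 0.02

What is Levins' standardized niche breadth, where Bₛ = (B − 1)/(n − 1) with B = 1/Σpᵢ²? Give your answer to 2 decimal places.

Σpᵢ² = 0.41² + 0.57² + 0.02² = 0.1681 + 0.3249 + 0.0004 = 0.4934
B = 1 / 0.4934 = 2.0268
Bₛ = (B − 1)/(n − 1) = (2.0268 − 1)/(3 − 1) = 1.0268/2 = 0.5134

0.51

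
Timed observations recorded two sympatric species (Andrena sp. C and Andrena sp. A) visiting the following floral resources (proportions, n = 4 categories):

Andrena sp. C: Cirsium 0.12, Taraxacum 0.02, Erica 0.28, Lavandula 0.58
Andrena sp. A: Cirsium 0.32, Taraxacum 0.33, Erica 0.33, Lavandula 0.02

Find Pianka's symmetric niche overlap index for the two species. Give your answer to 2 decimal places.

0.40

Σ p₁ᵢp₂ᵢ = 0.0384 + 0.0066 + 0.0924 + 0.0116 = 0.1490
Σp_1ᵢ² = 0.12² + 0.02² + 0.28² + 0.58² = 0.0144 + 0.0004 + 0.0784 + 0.3364 = 0.4296
Σp_2ᵢ² = 0.32² + 0.33² + 0.33² + 0.02² = 0.1024 + 0.1089 + 0.1089 + 0.0004 = 0.3206
O = 0.1490 / √(0.4296 × 0.3206) = 0.1490 / 0.37112 = 0.4015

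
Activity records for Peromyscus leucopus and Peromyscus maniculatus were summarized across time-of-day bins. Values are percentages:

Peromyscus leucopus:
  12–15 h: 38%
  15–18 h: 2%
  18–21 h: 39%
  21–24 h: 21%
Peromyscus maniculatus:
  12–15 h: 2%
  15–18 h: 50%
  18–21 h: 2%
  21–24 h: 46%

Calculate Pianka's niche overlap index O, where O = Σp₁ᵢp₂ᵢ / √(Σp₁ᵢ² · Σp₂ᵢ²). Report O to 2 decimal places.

Convert percentages to proportions (divide by 100).
Σ p₁ᵢp₂ᵢ = 0.0076 + 0.0100 + 0.0078 + 0.0966 = 0.1220
Σp_1ᵢ² = 0.38² + 0.02² + 0.39² + 0.21² = 0.1444 + 0.0004 + 0.1521 + 0.0441 = 0.3410
Σp_2ᵢ² = 0.02² + 0.50² + 0.02² + 0.46² = 0.0004 + 0.2500 + 0.0004 + 0.2116 = 0.4624
O = 0.1220 / √(0.3410 × 0.4624) = 0.1220 / 0.39709 = 0.3072

0.31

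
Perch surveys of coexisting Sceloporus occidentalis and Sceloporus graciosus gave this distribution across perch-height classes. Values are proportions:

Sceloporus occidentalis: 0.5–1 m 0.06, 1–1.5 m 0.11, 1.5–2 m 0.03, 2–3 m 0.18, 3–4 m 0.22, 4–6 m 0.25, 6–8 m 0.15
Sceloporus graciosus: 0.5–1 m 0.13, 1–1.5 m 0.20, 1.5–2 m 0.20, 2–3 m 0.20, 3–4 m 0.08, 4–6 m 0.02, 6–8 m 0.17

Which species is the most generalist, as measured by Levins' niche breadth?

Σp_occiᵢ² = 0.06² + 0.11² + 0.03² + 0.18² + 0.22² + 0.25² + 0.15² = 0.0036 + 0.0121 + 0.0009 + 0.0324 + 0.0484 + 0.0625 + 0.0225 = 0.1824
B_occi = 1 / 0.1824 = 5.4825
Σp_gracᵢ² = 0.13² + 0.20² + 0.20² + 0.20² + 0.08² + 0.02² + 0.17² = 0.0169 + 0.0400 + 0.0400 + 0.0400 + 0.0064 + 0.0004 + 0.0289 = 0.1726
B_grac = 1 / 0.1726 = 5.7937
Highest B → broadest niche (most generalist): Sceloporus graciosus (B = 5.79).

Sceloporus graciosus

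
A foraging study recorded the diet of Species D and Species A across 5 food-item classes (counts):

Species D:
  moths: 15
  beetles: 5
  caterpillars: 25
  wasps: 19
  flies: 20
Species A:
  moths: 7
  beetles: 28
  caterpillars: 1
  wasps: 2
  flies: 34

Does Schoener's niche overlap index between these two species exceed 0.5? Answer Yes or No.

Proportions for Species D (n=84): 15/84=0.1786, 5/84=0.0595, 25/84=0.2976, 19/84=0.2262, 20/84=0.2381
Proportions for Species A (n=72): 7/72=0.0972, 28/72=0.3889, 1/72=0.0139, 2/72=0.0278, 34/72=0.4722
Σ|p₁ᵢ − p₂ᵢ| = 0.0814 + 0.3294 + 0.2837 + 0.1984 + 0.2341 = 1.1270
D = 1 − ½ × 1.1270 = 1 − 0.56350 = 0.43650
D = 0.43650 < 0.5 → No.

No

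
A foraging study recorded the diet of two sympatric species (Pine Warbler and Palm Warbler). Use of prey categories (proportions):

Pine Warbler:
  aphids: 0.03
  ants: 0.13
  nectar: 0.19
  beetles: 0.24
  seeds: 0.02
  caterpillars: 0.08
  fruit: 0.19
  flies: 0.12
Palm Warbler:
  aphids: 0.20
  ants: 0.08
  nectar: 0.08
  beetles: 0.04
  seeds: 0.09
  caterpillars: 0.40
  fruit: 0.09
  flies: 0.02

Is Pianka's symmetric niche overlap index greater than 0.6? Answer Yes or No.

No

Σ p₁ᵢp₂ᵢ = 0.0060 + 0.0104 + 0.0152 + 0.0096 + 0.0018 + 0.0320 + 0.0171 + 0.0024 = 0.0945
Σp_1ᵢ² = 0.03² + 0.13² + 0.19² + 0.24² + 0.02² + 0.08² + 0.19² + 0.12² = 0.0009 + 0.0169 + 0.0361 + 0.0576 + 0.0004 + 0.0064 + 0.0361 + 0.0144 = 0.1688
Σp_2ᵢ² = 0.20² + 0.08² + 0.08² + 0.04² + 0.09² + 0.40² + 0.09² + 0.02² = 0.0400 + 0.0064 + 0.0064 + 0.0016 + 0.0081 + 0.1600 + 0.0081 + 0.0004 = 0.2310
O = 0.0945 / √(0.1688 × 0.2310) = 0.0945 / 0.19747 = 0.4786
O = 0.4786 < 0.6 → No.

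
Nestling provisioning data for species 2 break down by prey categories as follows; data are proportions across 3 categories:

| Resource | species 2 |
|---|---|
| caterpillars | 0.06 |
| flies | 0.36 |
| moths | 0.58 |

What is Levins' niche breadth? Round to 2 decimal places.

2.13

Σpᵢ² = 0.06² + 0.36² + 0.58² = 0.0036 + 0.1296 + 0.3364 = 0.4696
B = 1 / 0.4696 = 2.1295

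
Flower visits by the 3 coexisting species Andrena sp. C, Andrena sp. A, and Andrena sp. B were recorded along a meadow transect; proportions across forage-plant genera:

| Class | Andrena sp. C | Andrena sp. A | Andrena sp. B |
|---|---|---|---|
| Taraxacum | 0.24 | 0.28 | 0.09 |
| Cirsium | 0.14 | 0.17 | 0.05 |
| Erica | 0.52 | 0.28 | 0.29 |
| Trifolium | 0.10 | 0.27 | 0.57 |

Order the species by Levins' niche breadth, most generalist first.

Andrena sp. A > Andrena sp. C > Andrena sp. B

Σp_Cᵢ² = 0.24² + 0.14² + 0.52² + 0.10² = 0.0576 + 0.0196 + 0.2704 + 0.0100 = 0.3576
B_C = 1 / 0.3576 = 2.7964
Σp_Aᵢ² = 0.28² + 0.17² + 0.28² + 0.27² = 0.0784 + 0.0289 + 0.0784 + 0.0729 = 0.2586
B_A = 1 / 0.2586 = 3.8670
Σp_Bᵢ² = 0.09² + 0.05² + 0.29² + 0.57² = 0.0081 + 0.0025 + 0.0841 + 0.3249 = 0.4196
B_B = 1 / 0.4196 = 2.3832
Ranking by B (broadest → narrowest): Andrena sp. A (3.87) > Andrena sp. C (2.80) > Andrena sp. B (2.38)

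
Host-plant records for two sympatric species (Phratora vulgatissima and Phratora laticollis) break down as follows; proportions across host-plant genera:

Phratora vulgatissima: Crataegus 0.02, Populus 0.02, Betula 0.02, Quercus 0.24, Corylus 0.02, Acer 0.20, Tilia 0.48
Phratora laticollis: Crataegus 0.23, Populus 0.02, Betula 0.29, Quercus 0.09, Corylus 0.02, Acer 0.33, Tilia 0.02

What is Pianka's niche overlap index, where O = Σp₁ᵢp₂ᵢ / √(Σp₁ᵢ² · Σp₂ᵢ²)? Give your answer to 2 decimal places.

Σ p₁ᵢp₂ᵢ = 0.0046 + 0.0004 + 0.0058 + 0.0216 + 0.0004 + 0.0660 + 0.0096 = 0.1084
Σp_1ᵢ² = 0.02² + 0.02² + 0.02² + 0.24² + 0.02² + 0.20² + 0.48² = 0.0004 + 0.0004 + 0.0004 + 0.0576 + 0.0004 + 0.0400 + 0.2304 = 0.3296
Σp_2ᵢ² = 0.23² + 0.02² + 0.29² + 0.09² + 0.02² + 0.33² + 0.02² = 0.0529 + 0.0004 + 0.0841 + 0.0081 + 0.0004 + 0.1089 + 0.0004 = 0.2552
O = 0.1084 / √(0.3296 × 0.2552) = 0.1084 / 0.29002 = 0.3738

0.37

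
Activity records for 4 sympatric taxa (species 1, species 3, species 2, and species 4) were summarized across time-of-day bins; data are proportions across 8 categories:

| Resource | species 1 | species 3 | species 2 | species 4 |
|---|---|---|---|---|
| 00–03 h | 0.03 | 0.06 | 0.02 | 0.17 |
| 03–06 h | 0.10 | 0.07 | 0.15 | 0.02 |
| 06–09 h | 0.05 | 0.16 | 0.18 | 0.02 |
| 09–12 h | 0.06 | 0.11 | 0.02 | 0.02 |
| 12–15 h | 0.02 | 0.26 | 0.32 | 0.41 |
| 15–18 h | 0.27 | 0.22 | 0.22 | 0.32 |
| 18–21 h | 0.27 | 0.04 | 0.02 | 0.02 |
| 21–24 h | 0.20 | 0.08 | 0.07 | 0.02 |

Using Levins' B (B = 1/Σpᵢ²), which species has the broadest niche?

Σp_1ᵢ² = 0.03² + 0.10² + 0.05² + 0.06² + 0.02² + 0.27² + 0.27² + 0.20² = 0.0009 + 0.0100 + 0.0025 + 0.0036 + 0.0004 + 0.0729 + 0.0729 + 0.0400 = 0.2032
B_1 = 1 / 0.2032 = 4.9213
Σp_3ᵢ² = 0.06² + 0.07² + 0.16² + 0.11² + 0.26² + 0.22² + 0.04² + 0.08² = 0.0036 + 0.0049 + 0.0256 + 0.0121 + 0.0676 + 0.0484 + 0.0016 + 0.0064 = 0.1702
B_3 = 1 / 0.1702 = 5.8754
Σp_2ᵢ² = 0.02² + 0.15² + 0.18² + 0.02² + 0.32² + 0.22² + 0.02² + 0.07² = 0.0004 + 0.0225 + 0.0324 + 0.0004 + 0.1024 + 0.0484 + 0.0004 + 0.0049 = 0.2118
B_2 = 1 / 0.2118 = 4.7214
Σp_4ᵢ² = 0.17² + 0.02² + 0.02² + 0.02² + 0.41² + 0.32² + 0.02² + 0.02² = 0.0289 + 0.0004 + 0.0004 + 0.0004 + 0.1681 + 0.1024 + 0.0004 + 0.0004 = 0.3014
B_4 = 1 / 0.3014 = 3.3179
Highest B → broadest niche (most generalist): species 3 (B = 5.88).

species 3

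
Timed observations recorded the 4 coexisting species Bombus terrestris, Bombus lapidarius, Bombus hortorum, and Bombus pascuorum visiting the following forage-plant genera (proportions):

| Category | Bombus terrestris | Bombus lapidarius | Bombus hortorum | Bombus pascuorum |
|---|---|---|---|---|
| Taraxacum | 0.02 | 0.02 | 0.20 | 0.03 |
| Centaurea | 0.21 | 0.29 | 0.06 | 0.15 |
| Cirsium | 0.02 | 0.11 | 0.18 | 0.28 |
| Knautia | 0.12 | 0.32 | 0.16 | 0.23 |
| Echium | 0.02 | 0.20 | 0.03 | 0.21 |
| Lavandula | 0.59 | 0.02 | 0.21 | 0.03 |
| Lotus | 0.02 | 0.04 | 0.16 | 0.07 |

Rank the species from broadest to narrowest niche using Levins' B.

Bombus hortorum > Bombus pascuorum > Bombus lapidarius > Bombus terrestris

Σp_terrᵢ² = 0.02² + 0.21² + 0.02² + 0.12² + 0.02² + 0.59² + 0.02² = 0.0004 + 0.0441 + 0.0004 + 0.0144 + 0.0004 + 0.3481 + 0.0004 = 0.4082
B_terr = 1 / 0.4082 = 2.4498
Σp_lapiᵢ² = 0.02² + 0.29² + 0.11² + 0.32² + 0.20² + 0.02² + 0.04² = 0.0004 + 0.0841 + 0.0121 + 0.1024 + 0.0400 + 0.0004 + 0.0016 = 0.2410
B_lapi = 1 / 0.2410 = 4.1494
Σp_hortᵢ² = 0.20² + 0.06² + 0.18² + 0.16² + 0.03² + 0.21² + 0.16² = 0.0400 + 0.0036 + 0.0324 + 0.0256 + 0.0009 + 0.0441 + 0.0256 = 0.1722
B_hort = 1 / 0.1722 = 5.8072
Σp_pascᵢ² = 0.03² + 0.15² + 0.28² + 0.23² + 0.21² + 0.03² + 0.07² = 0.0009 + 0.0225 + 0.0784 + 0.0529 + 0.0441 + 0.0009 + 0.0049 = 0.2046
B_pasc = 1 / 0.2046 = 4.8876
Ranking by B (broadest → narrowest): Bombus hortorum (5.81) > Bombus pascuorum (4.89) > Bombus lapidarius (4.15) > Bombus terrestris (2.45)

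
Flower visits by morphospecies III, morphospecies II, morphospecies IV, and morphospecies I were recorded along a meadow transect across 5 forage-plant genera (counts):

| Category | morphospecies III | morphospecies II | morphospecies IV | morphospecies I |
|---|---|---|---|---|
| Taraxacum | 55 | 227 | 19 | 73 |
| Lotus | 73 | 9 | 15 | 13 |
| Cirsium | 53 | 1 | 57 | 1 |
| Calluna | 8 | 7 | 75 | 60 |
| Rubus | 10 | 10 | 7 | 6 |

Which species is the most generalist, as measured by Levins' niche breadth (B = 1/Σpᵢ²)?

morphospecies III

Proportions for morphospecies III (n=199): 55/199=0.2764, 73/199=0.3668, 53/199=0.2663, 8/199=0.0402, 10/199=0.0503
Proportions for morphospecies II (n=254): 227/254=0.8937, 9/254=0.0354, 1/254=0.0039, 7/254=0.0276, 10/254=0.0394
Proportions for morphospecies IV (n=173): 19/173=0.1098, 15/173=0.0867, 57/173=0.3295, 75/173=0.4335, 7/173=0.0405
Proportions for morphospecies I (n=153): 73/153=0.4771, 13/153=0.0850, 1/153=0.0065, 60/153=0.3922, 6/153=0.0392
Σp_IIIᵢ² = 0.2764² + 0.3668² + 0.2663² + 0.0402² + 0.0503² = 0.076397 + 0.134542 + 0.070916 + 0.001616 + 0.002530 = 0.286001
B_III = 1 / 0.286001 = 3.4965
Σp_IIᵢ² = 0.8937² + 0.0354² + 0.0039² + 0.0276² + 0.0394² = 0.798700 + 0.001253 + 0.000015 + 0.000762 + 0.001552 = 0.802282
B_II = 1 / 0.802282 = 1.2464
Σp_IVᵢ² = 0.1098² + 0.0867² + 0.3295² + 0.4335² + 0.0405² = 0.012056 + 0.007517 + 0.108570 + 0.187922 + 0.001640 = 0.317705
B_IV = 1 / 0.317705 = 3.1476
Σp_Iᵢ² = 0.4771² + 0.0850² + 0.0065² + 0.3922² + 0.0392² = 0.227624 + 0.007225 + 0.000042 + 0.153821 + 0.001537 = 0.390249
B_I = 1 / 0.390249 = 2.5625
Highest B → broadest niche (most generalist): morphospecies III (B = 3.50).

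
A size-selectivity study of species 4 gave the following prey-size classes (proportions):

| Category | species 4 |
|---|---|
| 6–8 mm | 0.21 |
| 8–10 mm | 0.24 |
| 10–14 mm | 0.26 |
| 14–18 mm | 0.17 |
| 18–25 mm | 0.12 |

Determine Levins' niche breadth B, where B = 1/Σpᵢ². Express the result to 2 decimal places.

Σpᵢ² = 0.21² + 0.24² + 0.26² + 0.17² + 0.12² = 0.0441 + 0.0576 + 0.0676 + 0.0289 + 0.0144 = 0.2126
B = 1 / 0.2126 = 4.7037

4.70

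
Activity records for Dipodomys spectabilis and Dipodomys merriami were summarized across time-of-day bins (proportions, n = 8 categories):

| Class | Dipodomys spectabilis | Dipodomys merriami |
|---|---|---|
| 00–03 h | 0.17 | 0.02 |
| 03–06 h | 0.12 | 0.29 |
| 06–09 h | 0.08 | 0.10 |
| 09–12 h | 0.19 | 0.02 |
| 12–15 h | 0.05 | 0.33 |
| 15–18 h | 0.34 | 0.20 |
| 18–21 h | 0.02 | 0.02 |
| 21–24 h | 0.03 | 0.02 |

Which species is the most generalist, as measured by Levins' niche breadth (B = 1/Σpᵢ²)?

Σp_specᵢ² = 0.17² + 0.12² + 0.08² + 0.19² + 0.05² + 0.34² + 0.02² + 0.03² = 0.0289 + 0.0144 + 0.0064 + 0.0361 + 0.0025 + 0.1156 + 0.0004 + 0.0009 = 0.2052
B_spec = 1 / 0.2052 = 4.8733
Σp_merrᵢ² = 0.02² + 0.29² + 0.10² + 0.02² + 0.33² + 0.20² + 0.02² + 0.02² = 0.0004 + 0.0841 + 0.0100 + 0.0004 + 0.1089 + 0.0400 + 0.0004 + 0.0004 = 0.2446
B_merr = 1 / 0.2446 = 4.0883
Highest B → broadest niche (most generalist): Dipodomys spectabilis (B = 4.87).

Dipodomys spectabilis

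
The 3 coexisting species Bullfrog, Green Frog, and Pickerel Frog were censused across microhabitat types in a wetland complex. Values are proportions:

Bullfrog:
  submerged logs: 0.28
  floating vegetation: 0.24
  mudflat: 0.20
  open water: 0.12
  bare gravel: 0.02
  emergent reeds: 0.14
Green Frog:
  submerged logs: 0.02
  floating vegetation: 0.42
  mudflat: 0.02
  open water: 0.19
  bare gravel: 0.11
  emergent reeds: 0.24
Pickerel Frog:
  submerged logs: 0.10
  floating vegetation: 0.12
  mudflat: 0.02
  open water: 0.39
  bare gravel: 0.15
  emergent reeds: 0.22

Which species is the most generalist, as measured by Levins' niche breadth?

Σp_Bullᵢ² = 0.28² + 0.24² + 0.20² + 0.12² + 0.02² + 0.14² = 0.0784 + 0.0576 + 0.0400 + 0.0144 + 0.0004 + 0.0196 = 0.2104
B_Bull = 1 / 0.2104 = 4.7529
Σp_Greeᵢ² = 0.02² + 0.42² + 0.02² + 0.19² + 0.11² + 0.24² = 0.0004 + 0.1764 + 0.0004 + 0.0361 + 0.0121 + 0.0576 = 0.2830
B_Gree = 1 / 0.2830 = 3.5336
Σp_Pickᵢ² = 0.10² + 0.12² + 0.02² + 0.39² + 0.15² + 0.22² = 0.0100 + 0.0144 + 0.0004 + 0.1521 + 0.0225 + 0.0484 = 0.2478
B_Pick = 1 / 0.2478 = 4.0355
Highest B → broadest niche (most generalist): Bullfrog (B = 4.75).

Bullfrog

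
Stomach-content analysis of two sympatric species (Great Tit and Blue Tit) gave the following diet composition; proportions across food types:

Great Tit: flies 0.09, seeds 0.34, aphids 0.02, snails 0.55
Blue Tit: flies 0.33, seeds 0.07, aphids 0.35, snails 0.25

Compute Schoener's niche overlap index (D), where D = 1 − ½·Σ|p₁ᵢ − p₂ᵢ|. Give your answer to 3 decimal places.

Σ|p₁ᵢ − p₂ᵢ| = 0.24 + 0.27 + 0.33 + 0.30 = 1.14
D = 1 − ½ × 1.14 = 1 − 0.570 = 0.43000

0.430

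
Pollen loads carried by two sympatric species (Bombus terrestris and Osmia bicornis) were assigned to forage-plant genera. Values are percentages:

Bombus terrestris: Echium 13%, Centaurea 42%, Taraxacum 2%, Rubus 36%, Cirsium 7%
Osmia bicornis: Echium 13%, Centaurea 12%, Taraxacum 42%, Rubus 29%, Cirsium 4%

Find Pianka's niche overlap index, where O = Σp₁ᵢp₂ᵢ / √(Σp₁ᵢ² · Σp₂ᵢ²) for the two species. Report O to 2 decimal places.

Convert percentages to proportions (divide by 100).
Σ p₁ᵢp₂ᵢ = 0.0169 + 0.0504 + 0.0084 + 0.1044 + 0.0028 = 0.1829
Σp_1ᵢ² = 0.13² + 0.42² + 0.02² + 0.36² + 0.07² = 0.0169 + 0.1764 + 0.0004 + 0.1296 + 0.0049 = 0.3282
Σp_2ᵢ² = 0.13² + 0.12² + 0.42² + 0.29² + 0.04² = 0.0169 + 0.0144 + 0.1764 + 0.0841 + 0.0016 = 0.2934
O = 0.1829 / √(0.3282 × 0.2934) = 0.1829 / 0.31031 = 0.5894

0.59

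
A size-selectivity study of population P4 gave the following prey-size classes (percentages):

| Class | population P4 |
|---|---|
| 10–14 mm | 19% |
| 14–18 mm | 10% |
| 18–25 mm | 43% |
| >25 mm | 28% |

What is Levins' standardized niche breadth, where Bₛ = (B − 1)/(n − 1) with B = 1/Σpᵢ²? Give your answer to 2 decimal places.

0.74

Convert percentages to proportions (divide by 100).
Σpᵢ² = 0.19² + 0.10² + 0.43² + 0.28² = 0.0361 + 0.0100 + 0.1849 + 0.0784 = 0.3094
B = 1 / 0.3094 = 3.2321
Bₛ = (B − 1)/(n − 1) = (3.2321 − 1)/(4 − 1) = 2.2321/3 = 0.7440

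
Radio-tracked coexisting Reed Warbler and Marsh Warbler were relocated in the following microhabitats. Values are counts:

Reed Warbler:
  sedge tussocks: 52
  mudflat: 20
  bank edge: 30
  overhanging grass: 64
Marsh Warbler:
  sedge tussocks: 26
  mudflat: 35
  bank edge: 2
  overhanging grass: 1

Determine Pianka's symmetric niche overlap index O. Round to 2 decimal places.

Proportions for Reed Warbler (n=166): 52/166=0.3133, 20/166=0.1205, 30/166=0.1807, 64/166=0.3855
Proportions for Marsh Warbler (n=64): 26/64=0.4063, 35/64=0.5469, 2/64=0.0313, 1/64=0.0156
Σ p₁ᵢp₂ᵢ = 0.127294 + 0.065901 + 0.005656 + 0.006014 = 0.204865
Σp_1ᵢ² = 0.3133² + 0.1205² + 0.1807² + 0.3855² = 0.098157 + 0.014520 + 0.032652 + 0.148610 = 0.293939
Σp_2ᵢ² = 0.4063² + 0.5469² + 0.0313² + 0.0156² = 0.165080 + 0.299100 + 0.000980 + 0.000243 = 0.465403
O = 0.204865 / √(0.293939 × 0.465403) = 0.204865 / 0.3698650 = 0.5539

0.55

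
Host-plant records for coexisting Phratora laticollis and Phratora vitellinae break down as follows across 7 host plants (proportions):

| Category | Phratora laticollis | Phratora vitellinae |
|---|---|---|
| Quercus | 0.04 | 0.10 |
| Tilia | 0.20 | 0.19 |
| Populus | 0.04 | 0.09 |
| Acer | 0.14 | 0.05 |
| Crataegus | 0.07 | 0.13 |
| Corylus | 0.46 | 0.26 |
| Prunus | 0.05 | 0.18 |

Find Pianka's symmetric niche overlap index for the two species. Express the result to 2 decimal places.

0.86

Σ p₁ᵢp₂ᵢ = 0.0040 + 0.0380 + 0.0036 + 0.0070 + 0.0091 + 0.1196 + 0.0090 = 0.1903
Σp_1ᵢ² = 0.04² + 0.20² + 0.04² + 0.14² + 0.07² + 0.46² + 0.05² = 0.0016 + 0.0400 + 0.0016 + 0.0196 + 0.0049 + 0.2116 + 0.0025 = 0.2818
Σp_2ᵢ² = 0.10² + 0.19² + 0.09² + 0.05² + 0.13² + 0.26² + 0.18² = 0.0100 + 0.0361 + 0.0081 + 0.0025 + 0.0169 + 0.0676 + 0.0324 = 0.1736
O = 0.1903 / √(0.2818 × 0.1736) = 0.1903 / 0.22118 = 0.8604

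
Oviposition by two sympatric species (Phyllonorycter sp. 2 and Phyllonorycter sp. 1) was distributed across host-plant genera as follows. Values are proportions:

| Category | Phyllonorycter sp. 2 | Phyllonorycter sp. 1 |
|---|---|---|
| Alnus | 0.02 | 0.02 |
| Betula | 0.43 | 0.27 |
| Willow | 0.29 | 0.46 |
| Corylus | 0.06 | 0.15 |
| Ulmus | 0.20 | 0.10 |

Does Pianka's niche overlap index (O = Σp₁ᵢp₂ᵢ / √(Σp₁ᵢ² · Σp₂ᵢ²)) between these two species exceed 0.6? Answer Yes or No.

Σ p₁ᵢp₂ᵢ = 0.0004 + 0.1161 + 0.1334 + 0.0090 + 0.0200 = 0.2789
Σp_1ᵢ² = 0.02² + 0.43² + 0.29² + 0.06² + 0.20² = 0.0004 + 0.1849 + 0.0841 + 0.0036 + 0.0400 = 0.3130
Σp_2ᵢ² = 0.02² + 0.27² + 0.46² + 0.15² + 0.10² = 0.0004 + 0.0729 + 0.2116 + 0.0225 + 0.0100 = 0.3174
O = 0.2789 / √(0.3130 × 0.3174) = 0.2789 / 0.31519 = 0.8849
O = 0.8849 > 0.6 → Yes.

Yes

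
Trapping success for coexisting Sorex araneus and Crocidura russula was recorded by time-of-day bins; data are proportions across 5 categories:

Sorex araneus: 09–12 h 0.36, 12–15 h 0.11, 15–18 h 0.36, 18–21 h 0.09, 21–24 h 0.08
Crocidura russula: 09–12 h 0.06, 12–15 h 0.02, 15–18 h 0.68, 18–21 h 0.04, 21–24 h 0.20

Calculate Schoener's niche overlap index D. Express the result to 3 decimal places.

0.560

Σ|p₁ᵢ − p₂ᵢ| = 0.30 + 0.09 + 0.32 + 0.05 + 0.12 = 0.88
D = 1 − ½ × 0.88 = 1 − 0.440 = 0.56000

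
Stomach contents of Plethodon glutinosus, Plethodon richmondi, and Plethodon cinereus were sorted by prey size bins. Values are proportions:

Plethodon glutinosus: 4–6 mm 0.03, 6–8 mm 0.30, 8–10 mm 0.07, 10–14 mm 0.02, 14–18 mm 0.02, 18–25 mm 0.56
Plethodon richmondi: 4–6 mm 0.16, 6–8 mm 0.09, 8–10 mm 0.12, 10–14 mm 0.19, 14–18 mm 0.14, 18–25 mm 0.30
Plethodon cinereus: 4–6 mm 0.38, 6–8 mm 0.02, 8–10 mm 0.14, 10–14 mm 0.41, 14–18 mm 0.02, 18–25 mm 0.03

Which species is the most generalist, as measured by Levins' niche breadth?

Plethodon richmondi

Σp_glutᵢ² = 0.03² + 0.30² + 0.07² + 0.02² + 0.02² + 0.56² = 0.0009 + 0.0900 + 0.0049 + 0.0004 + 0.0004 + 0.3136 = 0.4102
B_glut = 1 / 0.4102 = 2.4378
Σp_richᵢ² = 0.16² + 0.09² + 0.12² + 0.19² + 0.14² + 0.30² = 0.0256 + 0.0081 + 0.0144 + 0.0361 + 0.0196 + 0.0900 = 0.1938
B_rich = 1 / 0.1938 = 5.1600
Σp_cineᵢ² = 0.38² + 0.02² + 0.14² + 0.41² + 0.02² + 0.03² = 0.1444 + 0.0004 + 0.0196 + 0.1681 + 0.0004 + 0.0009 = 0.3338
B_cine = 1 / 0.3338 = 2.9958
Highest B → broadest niche (most generalist): Plethodon richmondi (B = 5.16).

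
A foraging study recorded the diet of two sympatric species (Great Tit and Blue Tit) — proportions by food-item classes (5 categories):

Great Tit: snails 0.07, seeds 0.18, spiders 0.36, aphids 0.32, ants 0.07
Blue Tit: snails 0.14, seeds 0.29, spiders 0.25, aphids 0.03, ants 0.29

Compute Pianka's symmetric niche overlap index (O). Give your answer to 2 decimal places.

Σ p₁ᵢp₂ᵢ = 0.0098 + 0.0522 + 0.0900 + 0.0096 + 0.0203 = 0.1819
Σp_1ᵢ² = 0.07² + 0.18² + 0.36² + 0.32² + 0.07² = 0.0049 + 0.0324 + 0.1296 + 0.1024 + 0.0049 = 0.2742
Σp_2ᵢ² = 0.14² + 0.29² + 0.25² + 0.03² + 0.29² = 0.0196 + 0.0841 + 0.0625 + 0.0009 + 0.0841 = 0.2512
O = 0.1819 / √(0.2742 × 0.2512) = 0.1819 / 0.26245 = 0.6931

0.69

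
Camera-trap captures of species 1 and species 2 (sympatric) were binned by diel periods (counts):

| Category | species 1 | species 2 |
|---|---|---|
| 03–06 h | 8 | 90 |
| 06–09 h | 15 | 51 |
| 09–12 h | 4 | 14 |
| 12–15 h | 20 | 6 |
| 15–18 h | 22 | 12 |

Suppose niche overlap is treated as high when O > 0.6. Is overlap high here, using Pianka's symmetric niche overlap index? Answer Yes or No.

No

Proportions for species 1 (n=69): 8/69=0.1159, 15/69=0.2174, 4/69=0.0580, 20/69=0.2899, 22/69=0.3188
Proportions for species 2 (n=173): 90/173=0.5202, 51/173=0.2948, 14/173=0.0809, 6/173=0.0347, 12/173=0.0694
Σ p₁ᵢp₂ᵢ = 0.060291 + 0.064090 + 0.004692 + 0.010060 + 0.022125 = 0.161258
Σp_1ᵢ² = 0.1159² + 0.2174² + 0.0580² + 0.2899² + 0.3188² = 0.013433 + 0.047263 + 0.003364 + 0.084042 + 0.101633 = 0.249735
Σp_2ᵢ² = 0.5202² + 0.2948² + 0.0809² + 0.0347² + 0.0694² = 0.270608 + 0.086907 + 0.006545 + 0.001204 + 0.004816 = 0.370080
O = 0.161258 / √(0.249735 × 0.370080) = 0.161258 / 0.3040098 = 0.5304
O = 0.5304 < 0.6 → No.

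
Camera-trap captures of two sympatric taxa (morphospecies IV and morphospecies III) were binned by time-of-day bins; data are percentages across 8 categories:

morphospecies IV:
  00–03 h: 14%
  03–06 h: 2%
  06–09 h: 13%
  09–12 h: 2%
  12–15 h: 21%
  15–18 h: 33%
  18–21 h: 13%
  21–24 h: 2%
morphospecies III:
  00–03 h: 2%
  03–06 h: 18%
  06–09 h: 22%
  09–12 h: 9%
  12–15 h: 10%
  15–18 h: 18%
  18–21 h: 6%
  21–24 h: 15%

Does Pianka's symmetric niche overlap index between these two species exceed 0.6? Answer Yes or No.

Yes

Convert percentages to proportions (divide by 100).
Σ p₁ᵢp₂ᵢ = 0.0028 + 0.0036 + 0.0286 + 0.0018 + 0.0210 + 0.0594 + 0.0078 + 0.0030 = 0.1280
Σp_1ᵢ² = 0.14² + 0.02² + 0.13² + 0.02² + 0.21² + 0.33² + 0.13² + 0.02² = 0.0196 + 0.0004 + 0.0169 + 0.0004 + 0.0441 + 0.1089 + 0.0169 + 0.0004 = 0.2076
Σp_2ᵢ² = 0.02² + 0.18² + 0.22² + 0.09² + 0.10² + 0.18² + 0.06² + 0.15² = 0.0004 + 0.0324 + 0.0484 + 0.0081 + 0.0100 + 0.0324 + 0.0036 + 0.0225 = 0.1578
O = 0.1280 / √(0.2076 × 0.1578) = 0.1280 / 0.18100 = 0.7072
O = 0.7072 > 0.6 → Yes.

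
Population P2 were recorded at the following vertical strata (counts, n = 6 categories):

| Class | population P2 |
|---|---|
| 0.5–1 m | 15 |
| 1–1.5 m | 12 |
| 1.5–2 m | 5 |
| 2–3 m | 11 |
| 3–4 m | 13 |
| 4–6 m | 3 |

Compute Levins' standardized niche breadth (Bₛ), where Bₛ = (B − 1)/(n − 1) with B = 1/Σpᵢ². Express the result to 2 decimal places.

Proportions for population P2 (n=59): 15/59=0.2542, 12/59=0.2034, 5/59=0.0847, 11/59=0.1864, 13/59=0.2203, 3/59=0.0508
Σpᵢ² = 0.2542² + 0.2034² + 0.0847² + 0.1864² + 0.2203² + 0.0508² = 0.064618 + 0.041372 + 0.007174 + 0.034745 + 0.048532 + 0.002581 = 0.199022
B = 1 / 0.199022 = 5.0246
Bₛ = (B − 1)/(n − 1) = (5.0246 − 1)/(6 − 1) = 4.0246/5 = 0.8049

0.80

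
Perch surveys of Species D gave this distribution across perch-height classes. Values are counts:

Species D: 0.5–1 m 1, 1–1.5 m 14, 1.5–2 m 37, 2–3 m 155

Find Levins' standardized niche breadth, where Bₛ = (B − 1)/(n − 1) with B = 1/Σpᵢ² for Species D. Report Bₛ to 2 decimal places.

0.22

Proportions for Species D (n=207): 1/207=0.0048, 14/207=0.0676, 37/207=0.1787, 155/207=0.7488
Σpᵢ² = 0.0048² + 0.0676² + 0.1787² + 0.7488² = 0.000023 + 0.004570 + 0.031934 + 0.560701 = 0.597228
B = 1 / 0.597228 = 1.6744
Bₛ = (B − 1)/(n − 1) = (1.6744 − 1)/(4 − 1) = 0.6744/3 = 0.2248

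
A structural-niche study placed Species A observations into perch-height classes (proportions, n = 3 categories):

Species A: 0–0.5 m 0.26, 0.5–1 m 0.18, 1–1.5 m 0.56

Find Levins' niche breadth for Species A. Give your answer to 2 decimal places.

2.42

Σpᵢ² = 0.26² + 0.18² + 0.56² = 0.0676 + 0.0324 + 0.3136 = 0.4136
B = 1 / 0.4136 = 2.4178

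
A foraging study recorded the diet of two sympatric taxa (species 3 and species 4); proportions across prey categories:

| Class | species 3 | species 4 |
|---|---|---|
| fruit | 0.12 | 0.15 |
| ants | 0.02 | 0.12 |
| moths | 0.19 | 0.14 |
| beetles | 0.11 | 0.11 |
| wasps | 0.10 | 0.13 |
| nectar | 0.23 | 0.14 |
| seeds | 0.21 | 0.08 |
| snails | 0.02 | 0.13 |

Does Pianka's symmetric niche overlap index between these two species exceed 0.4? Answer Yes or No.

Σ p₁ᵢp₂ᵢ = 0.0180 + 0.0024 + 0.0266 + 0.0121 + 0.0130 + 0.0322 + 0.0168 + 0.0026 = 0.1237
Σp_1ᵢ² = 0.12² + 0.02² + 0.19² + 0.11² + 0.10² + 0.23² + 0.21² + 0.02² = 0.0144 + 0.0004 + 0.0361 + 0.0121 + 0.0100 + 0.0529 + 0.0441 + 0.0004 = 0.1704
Σp_2ᵢ² = 0.15² + 0.12² + 0.14² + 0.11² + 0.13² + 0.14² + 0.08² + 0.13² = 0.0225 + 0.0144 + 0.0196 + 0.0121 + 0.0169 + 0.0196 + 0.0064 + 0.0169 = 0.1284
O = 0.1237 / √(0.1704 × 0.1284) = 0.1237 / 0.14792 = 0.8363
O = 0.8363 > 0.4 → Yes.

Yes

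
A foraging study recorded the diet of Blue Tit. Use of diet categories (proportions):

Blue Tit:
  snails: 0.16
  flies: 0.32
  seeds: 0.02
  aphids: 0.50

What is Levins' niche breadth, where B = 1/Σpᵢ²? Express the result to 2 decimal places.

2.64

Σpᵢ² = 0.16² + 0.32² + 0.02² + 0.50² = 0.0256 + 0.1024 + 0.0004 + 0.2500 = 0.3784
B = 1 / 0.3784 = 2.6427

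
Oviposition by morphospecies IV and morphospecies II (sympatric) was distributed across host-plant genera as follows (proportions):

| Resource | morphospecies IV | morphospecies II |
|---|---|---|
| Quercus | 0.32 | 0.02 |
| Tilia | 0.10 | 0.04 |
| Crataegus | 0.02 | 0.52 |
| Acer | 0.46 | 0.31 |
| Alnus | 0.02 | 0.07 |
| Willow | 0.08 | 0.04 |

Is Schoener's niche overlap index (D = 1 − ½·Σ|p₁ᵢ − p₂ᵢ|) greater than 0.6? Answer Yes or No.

No

Σ|p₁ᵢ − p₂ᵢ| = 0.30 + 0.06 + 0.50 + 0.15 + 0.05 + 0.04 = 1.10
D = 1 − ½ × 1.10 = 1 − 0.550 = 0.4500
D = 0.4500 < 0.6 → No.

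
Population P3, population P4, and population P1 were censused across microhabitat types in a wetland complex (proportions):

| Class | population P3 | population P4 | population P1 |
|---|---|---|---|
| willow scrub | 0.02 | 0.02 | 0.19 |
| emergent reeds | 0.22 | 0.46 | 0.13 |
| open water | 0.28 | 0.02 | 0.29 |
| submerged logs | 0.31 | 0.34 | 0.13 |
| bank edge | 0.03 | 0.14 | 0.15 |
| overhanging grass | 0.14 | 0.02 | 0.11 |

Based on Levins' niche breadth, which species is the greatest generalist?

population P1

Σp_P3ᵢ² = 0.02² + 0.22² + 0.28² + 0.31² + 0.03² + 0.14² = 0.0004 + 0.0484 + 0.0784 + 0.0961 + 0.0009 + 0.0196 = 0.2438
B_P3 = 1 / 0.2438 = 4.1017
Σp_P4ᵢ² = 0.02² + 0.46² + 0.02² + 0.34² + 0.14² + 0.02² = 0.0004 + 0.2116 + 0.0004 + 0.1156 + 0.0196 + 0.0004 = 0.3480
B_P4 = 1 / 0.3480 = 2.8736
Σp_P1ᵢ² = 0.19² + 0.13² + 0.29² + 0.13² + 0.15² + 0.11² = 0.0361 + 0.0169 + 0.0841 + 0.0169 + 0.0225 + 0.0121 = 0.1886
B_P1 = 1 / 0.1886 = 5.3022
Highest B → broadest niche (most generalist): population P1 (B = 5.30).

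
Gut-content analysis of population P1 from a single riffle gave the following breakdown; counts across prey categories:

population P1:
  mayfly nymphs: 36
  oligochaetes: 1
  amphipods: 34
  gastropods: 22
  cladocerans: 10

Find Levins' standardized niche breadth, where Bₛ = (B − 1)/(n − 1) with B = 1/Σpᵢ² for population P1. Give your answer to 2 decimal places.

Proportions for population P1 (n=103): 36/103=0.3495, 1/103=0.0097, 34/103=0.3301, 22/103=0.2136, 10/103=0.0971
Σpᵢ² = 0.3495² + 0.0097² + 0.3301² + 0.2136² + 0.0971² = 0.122150 + 0.000094 + 0.108966 + 0.045625 + 0.009428 = 0.286263
B = 1 / 0.286263 = 3.4933
Bₛ = (B − 1)/(n − 1) = (3.4933 − 1)/(5 − 1) = 2.4933/4 = 0.6233

0.62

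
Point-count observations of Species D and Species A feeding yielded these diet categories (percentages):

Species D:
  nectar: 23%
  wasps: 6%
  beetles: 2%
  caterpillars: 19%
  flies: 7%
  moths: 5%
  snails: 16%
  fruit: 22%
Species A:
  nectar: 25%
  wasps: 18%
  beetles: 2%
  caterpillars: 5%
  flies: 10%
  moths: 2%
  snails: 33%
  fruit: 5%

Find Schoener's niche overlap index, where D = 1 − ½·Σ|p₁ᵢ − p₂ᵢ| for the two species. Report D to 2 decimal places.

Convert percentages to proportions (divide by 100).
Σ|p₁ᵢ − p₂ᵢ| = 0.02 + 0.12 + 0.00 + 0.14 + 0.03 + 0.03 + 0.17 + 0.17 = 0.68
D = 1 − ½ × 0.68 = 1 − 0.340 = 0.6600

0.66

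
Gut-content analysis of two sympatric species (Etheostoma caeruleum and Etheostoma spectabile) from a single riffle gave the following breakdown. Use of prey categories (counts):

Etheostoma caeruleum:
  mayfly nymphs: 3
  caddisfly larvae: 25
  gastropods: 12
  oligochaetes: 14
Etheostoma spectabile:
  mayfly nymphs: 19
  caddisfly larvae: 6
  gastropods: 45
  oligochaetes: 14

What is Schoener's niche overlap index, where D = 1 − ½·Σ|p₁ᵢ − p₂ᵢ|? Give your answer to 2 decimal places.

Proportions for Etheostoma caeruleum (n=54): 3/54=0.0556, 25/54=0.4630, 12/54=0.2222, 14/54=0.2593
Proportions for Etheostoma spectabile (n=84): 19/84=0.2262, 6/84=0.0714, 45/84=0.5357, 14/84=0.1667
Σ|p₁ᵢ − p₂ᵢ| = 0.1706 + 0.3916 + 0.3135 + 0.0926 = 0.9683
D = 1 − ½ × 0.9683 = 1 − 0.48415 = 0.51585

0.52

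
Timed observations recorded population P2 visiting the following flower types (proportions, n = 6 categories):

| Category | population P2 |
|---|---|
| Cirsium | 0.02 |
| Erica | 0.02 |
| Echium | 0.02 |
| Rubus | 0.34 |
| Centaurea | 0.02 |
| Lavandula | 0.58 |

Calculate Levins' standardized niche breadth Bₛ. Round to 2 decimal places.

Σpᵢ² = 0.02² + 0.02² + 0.02² + 0.34² + 0.02² + 0.58² = 0.0004 + 0.0004 + 0.0004 + 0.1156 + 0.0004 + 0.3364 = 0.4536
B = 1 / 0.4536 = 2.2046
Bₛ = (B − 1)/(n − 1) = (2.2046 − 1)/(6 − 1) = 1.2046/5 = 0.2409

0.24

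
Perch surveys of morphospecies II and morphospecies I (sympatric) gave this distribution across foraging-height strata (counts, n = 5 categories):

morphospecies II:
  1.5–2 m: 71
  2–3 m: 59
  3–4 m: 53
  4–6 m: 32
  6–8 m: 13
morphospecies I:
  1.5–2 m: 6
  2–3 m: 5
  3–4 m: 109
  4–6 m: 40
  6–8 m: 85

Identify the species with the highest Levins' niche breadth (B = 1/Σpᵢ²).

Proportions for morphospecies II (n=228): 71/228=0.3114, 59/228=0.2588, 53/228=0.2325, 32/228=0.1404, 13/228=0.0570
Proportions for morphospecies I (n=245): 6/245=0.0245, 5/245=0.0204, 109/245=0.4449, 40/245=0.1633, 85/245=0.3469
Σp_IIᵢ² = 0.3114² + 0.2588² + 0.2325² + 0.1404² + 0.0570² = 0.096970 + 0.066977 + 0.054056 + 0.019712 + 0.003249 = 0.240964
B_II = 1 / 0.240964 = 4.1500
Σp_Iᵢ² = 0.0245² + 0.0204² + 0.4449² + 0.1633² + 0.3469² = 0.000600 + 0.000416 + 0.197936 + 0.026667 + 0.120340 = 0.345959
B_I = 1 / 0.345959 = 2.8905
Highest B → broadest niche (most generalist): morphospecies II (B = 4.15).

morphospecies II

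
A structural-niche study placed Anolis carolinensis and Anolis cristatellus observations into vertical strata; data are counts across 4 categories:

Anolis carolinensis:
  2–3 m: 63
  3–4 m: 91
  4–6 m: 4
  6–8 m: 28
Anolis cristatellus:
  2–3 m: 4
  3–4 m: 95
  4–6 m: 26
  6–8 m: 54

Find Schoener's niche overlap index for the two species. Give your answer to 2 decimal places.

Proportions for Anolis carolinensis (n=186): 63/186=0.3387, 91/186=0.4892, 4/186=0.0215, 28/186=0.1505
Proportions for Anolis cristatellus (n=179): 4/179=0.0223, 95/179=0.5307, 26/179=0.1453, 54/179=0.3017
Σ|p₁ᵢ − p₂ᵢ| = 0.3164 + 0.0415 + 0.1238 + 0.1512 = 0.6329
D = 1 − ½ × 0.6329 = 1 − 0.31645 = 0.68355

0.68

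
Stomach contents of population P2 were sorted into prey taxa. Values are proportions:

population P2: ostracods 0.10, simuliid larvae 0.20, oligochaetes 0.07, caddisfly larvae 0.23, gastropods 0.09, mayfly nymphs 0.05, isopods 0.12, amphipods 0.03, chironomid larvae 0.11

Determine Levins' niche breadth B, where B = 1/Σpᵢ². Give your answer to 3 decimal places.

Σpᵢ² = 0.10² + 0.20² + 0.07² + 0.23² + 0.09² + 0.05² + 0.12² + 0.03² + 0.11² = 0.0100 + 0.0400 + 0.0049 + 0.0529 + 0.0081 + 0.0025 + 0.0144 + 0.0009 + 0.0121 = 0.1458
B = 1 / 0.1458 = 6.85871

6.859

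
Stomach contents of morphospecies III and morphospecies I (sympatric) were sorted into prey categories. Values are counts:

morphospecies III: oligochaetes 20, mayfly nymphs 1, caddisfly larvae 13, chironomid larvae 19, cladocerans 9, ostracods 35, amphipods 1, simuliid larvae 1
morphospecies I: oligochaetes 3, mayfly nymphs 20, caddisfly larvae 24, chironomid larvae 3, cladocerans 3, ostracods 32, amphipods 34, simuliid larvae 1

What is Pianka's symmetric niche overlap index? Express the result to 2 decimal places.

Proportions for morphospecies III (n=99): 20/99=0.2020, 1/99=0.0101, 13/99=0.1313, 19/99=0.1919, 9/99=0.0909, 35/99=0.3535, 1/99=0.0101, 1/99=0.0101
Proportions for morphospecies I (n=120): 3/120=0.0250, 20/120=0.1667, 24/120=0.2000, 3/120=0.0250, 3/120=0.0250, 32/120=0.2667, 34/120=0.2833, 1/120=0.0083
Σ p₁ᵢp₂ᵢ = 0.005050 + 0.001684 + 0.026260 + 0.004798 + 0.002273 + 0.094278 + 0.002861 + 0.000084 = 0.137288
Σp_1ᵢ² = 0.2020² + 0.0101² + 0.1313² + 0.1919² + 0.0909² + 0.3535² + 0.0101² + 0.0101² = 0.040804 + 0.000102 + 0.017240 + 0.036826 + 0.008263 + 0.124962 + 0.000102 + 0.000102 = 0.228401
Σp_2ᵢ² = 0.0250² + 0.1667² + 0.2000² + 0.0250² + 0.0250² + 0.2667² + 0.2833² + 0.0083² = 0.000625 + 0.027789 + 0.040000 + 0.000625 + 0.000625 + 0.071129 + 0.080259 + 0.000069 = 0.221121
O = 0.137288 / √(0.228401 × 0.221121) = 0.137288 / 0.2247315 = 0.6109

0.61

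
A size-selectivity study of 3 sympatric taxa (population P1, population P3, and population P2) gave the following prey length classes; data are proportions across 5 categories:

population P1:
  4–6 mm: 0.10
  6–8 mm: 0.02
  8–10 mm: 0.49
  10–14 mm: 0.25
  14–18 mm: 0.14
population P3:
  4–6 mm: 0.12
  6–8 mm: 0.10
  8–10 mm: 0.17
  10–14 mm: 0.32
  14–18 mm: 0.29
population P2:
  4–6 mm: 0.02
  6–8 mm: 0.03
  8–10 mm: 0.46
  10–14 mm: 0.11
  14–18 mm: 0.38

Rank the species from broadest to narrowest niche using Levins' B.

population P3 > population P1 > population P2

Σp_P1ᵢ² = 0.10² + 0.02² + 0.49² + 0.25² + 0.14² = 0.0100 + 0.0004 + 0.2401 + 0.0625 + 0.0196 = 0.3326
B_P1 = 1 / 0.3326 = 3.0066
Σp_P3ᵢ² = 0.12² + 0.10² + 0.17² + 0.32² + 0.29² = 0.0144 + 0.0100 + 0.0289 + 0.1024 + 0.0841 = 0.2398
B_P3 = 1 / 0.2398 = 4.1701
Σp_P2ᵢ² = 0.02² + 0.03² + 0.46² + 0.11² + 0.38² = 0.0004 + 0.0009 + 0.2116 + 0.0121 + 0.1444 = 0.3694
B_P2 = 1 / 0.3694 = 2.7071
Ranking by B (broadest → narrowest): population P3 (4.17) > population P1 (3.01) > population P2 (2.71)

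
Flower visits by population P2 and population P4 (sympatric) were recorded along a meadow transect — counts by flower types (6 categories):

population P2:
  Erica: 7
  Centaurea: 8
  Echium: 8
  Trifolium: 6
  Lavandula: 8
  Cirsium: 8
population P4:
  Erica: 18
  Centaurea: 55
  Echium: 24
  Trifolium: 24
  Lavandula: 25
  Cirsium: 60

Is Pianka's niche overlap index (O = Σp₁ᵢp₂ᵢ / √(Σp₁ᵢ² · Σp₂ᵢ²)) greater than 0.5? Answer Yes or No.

Yes

Proportions for population P2 (n=45): 7/45=0.1556, 8/45=0.1778, 8/45=0.1778, 6/45=0.1333, 8/45=0.1778, 8/45=0.1778
Proportions for population P4 (n=206): 18/206=0.0874, 55/206=0.2670, 24/206=0.1165, 24/206=0.1165, 25/206=0.1214, 60/206=0.2913
Σ p₁ᵢp₂ᵢ = 0.013599 + 0.047473 + 0.020714 + 0.015529 + 0.021585 + 0.051793 = 0.170693
Σp_1ᵢ² = 0.1556² + 0.1778² + 0.1778² + 0.1333² + 0.1778² + 0.1778² = 0.024211 + 0.031613 + 0.031613 + 0.017769 + 0.031613 + 0.031613 = 0.168432
Σp_2ᵢ² = 0.0874² + 0.2670² + 0.1165² + 0.1165² + 0.1214² + 0.2913² = 0.007639 + 0.071289 + 0.013572 + 0.013572 + 0.014738 + 0.084856 = 0.205666
O = 0.170693 / √(0.168432 × 0.205666) = 0.170693 / 0.1861202 = 0.9171
O = 0.9171 > 0.5 → Yes.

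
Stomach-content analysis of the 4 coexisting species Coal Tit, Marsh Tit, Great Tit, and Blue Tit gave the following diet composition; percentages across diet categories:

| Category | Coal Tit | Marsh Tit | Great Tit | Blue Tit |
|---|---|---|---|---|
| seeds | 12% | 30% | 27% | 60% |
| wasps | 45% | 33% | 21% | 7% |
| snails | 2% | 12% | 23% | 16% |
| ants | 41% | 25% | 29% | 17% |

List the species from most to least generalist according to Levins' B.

Great Tit > Marsh Tit > Coal Tit > Blue Tit

Convert percentages to proportions (divide by 100).
Σp_Coalᵢ² = 0.12² + 0.45² + 0.02² + 0.41² = 0.0144 + 0.2025 + 0.0004 + 0.1681 = 0.3854
B_Coal = 1 / 0.3854 = 2.5947
Σp_Marsᵢ² = 0.30² + 0.33² + 0.12² + 0.25² = 0.0900 + 0.1089 + 0.0144 + 0.0625 = 0.2758
B_Mars = 1 / 0.2758 = 3.6258
Σp_Greaᵢ² = 0.27² + 0.21² + 0.23² + 0.29² = 0.0729 + 0.0441 + 0.0529 + 0.0841 = 0.2540
B_Grea = 1 / 0.2540 = 3.9370
Σp_Blueᵢ² = 0.60² + 0.07² + 0.16² + 0.17² = 0.3600 + 0.0049 + 0.0256 + 0.0289 = 0.4194
B_Blue = 1 / 0.4194 = 2.3844
Ranking by B (broadest → narrowest): Great Tit (3.94) > Marsh Tit (3.63) > Coal Tit (2.59) > Blue Tit (2.38)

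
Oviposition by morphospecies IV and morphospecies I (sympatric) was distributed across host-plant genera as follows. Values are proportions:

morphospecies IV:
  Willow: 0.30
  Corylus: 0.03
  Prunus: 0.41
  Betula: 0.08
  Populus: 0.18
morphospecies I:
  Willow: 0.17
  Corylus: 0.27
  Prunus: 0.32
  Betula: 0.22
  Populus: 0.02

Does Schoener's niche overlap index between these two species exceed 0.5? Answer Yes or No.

Yes

Σ|p₁ᵢ − p₂ᵢ| = 0.13 + 0.24 + 0.09 + 0.14 + 0.16 = 0.76
D = 1 − ½ × 0.76 = 1 − 0.380 = 0.6200
D = 0.6200 > 0.5 → Yes.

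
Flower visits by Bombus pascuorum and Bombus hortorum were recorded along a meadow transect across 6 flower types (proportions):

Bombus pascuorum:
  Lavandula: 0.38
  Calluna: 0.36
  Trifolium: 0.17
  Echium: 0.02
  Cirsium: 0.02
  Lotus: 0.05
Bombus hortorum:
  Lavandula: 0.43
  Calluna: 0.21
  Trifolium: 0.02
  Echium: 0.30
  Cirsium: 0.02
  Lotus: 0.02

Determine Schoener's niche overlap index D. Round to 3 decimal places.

Σ|p₁ᵢ − p₂ᵢ| = 0.05 + 0.15 + 0.15 + 0.28 + 0.00 + 0.03 = 0.66
D = 1 − ½ × 0.66 = 1 − 0.330 = 0.67000

0.670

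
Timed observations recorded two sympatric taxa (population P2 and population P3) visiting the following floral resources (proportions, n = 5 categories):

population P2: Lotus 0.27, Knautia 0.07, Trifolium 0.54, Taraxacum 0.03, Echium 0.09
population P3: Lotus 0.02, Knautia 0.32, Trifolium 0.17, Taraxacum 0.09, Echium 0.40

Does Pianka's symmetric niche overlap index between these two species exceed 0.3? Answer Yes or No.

Σ p₁ᵢp₂ᵢ = 0.0054 + 0.0224 + 0.0918 + 0.0027 + 0.0360 = 0.1583
Σp_1ᵢ² = 0.27² + 0.07² + 0.54² + 0.03² + 0.09² = 0.0729 + 0.0049 + 0.2916 + 0.0009 + 0.0081 = 0.3784
Σp_2ᵢ² = 0.02² + 0.32² + 0.17² + 0.09² + 0.40² = 0.0004 + 0.1024 + 0.0289 + 0.0081 + 0.1600 = 0.2998
O = 0.1583 / √(0.3784 × 0.2998) = 0.1583 / 0.33681 = 0.4700
O = 0.4700 > 0.3 → Yes.

Yes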